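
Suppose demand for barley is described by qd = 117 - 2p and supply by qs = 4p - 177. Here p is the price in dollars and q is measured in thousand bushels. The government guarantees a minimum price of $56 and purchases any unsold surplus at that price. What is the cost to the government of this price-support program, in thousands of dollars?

Without the control the market clears where 117 - 2p = 4p - 177, i.e. p* = 49 and q* = 19.
Because the floor (56) lies above the market-clearing price, it is binding.
At p = 56: qd = 117 - 2·56 = 5 and qs = 4·56 - 177 = 47.
Surplus = qs - qd = 42.
Government expenditure = surplus × support price = 42 × 56 = 2352.

2352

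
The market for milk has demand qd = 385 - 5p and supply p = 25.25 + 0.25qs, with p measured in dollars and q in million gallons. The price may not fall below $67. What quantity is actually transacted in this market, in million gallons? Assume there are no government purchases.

Rearranging supply gives qs = 4p - 101. Equilibrium: 385 - 5p = 4p - 101, so 486 = 9p and p* = 54, q* = 115.
The floor of 67 is above the equilibrium price 54, so it binds.
At p = 67: qd = 385 - 5·67 = 50 and qs = 4·67 - 101 = 167.
The quantity actually transacted is the short side, demand: 50.

50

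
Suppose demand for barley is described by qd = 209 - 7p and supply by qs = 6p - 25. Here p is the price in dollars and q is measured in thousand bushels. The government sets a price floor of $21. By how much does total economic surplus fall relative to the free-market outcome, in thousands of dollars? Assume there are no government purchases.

In a free market, 209 - 7p = 6p - 25 gives the equilibrium p* = 18, q* = 83.
The floor of 21 is above the equilibrium price 18, so it binds.
At p = 21: qd = 209 - 7·21 = 62 and qs = 6·21 - 25 = 101.
Quantity traded falls to 62. At q = 62 the demand price is (209 - 62)/7 = 21 and the supply price is (25 + 62)/6 = 14.5.
Deadweight loss = ½ · (21 - 14.5) · (83 - 62) = ½ · 6.5 · 21 = 68.25.

68.25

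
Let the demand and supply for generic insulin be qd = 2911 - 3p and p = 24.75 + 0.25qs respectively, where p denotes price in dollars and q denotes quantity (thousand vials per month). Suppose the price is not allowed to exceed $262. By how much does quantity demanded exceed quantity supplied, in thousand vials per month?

1176

Rearranging supply gives qs = 4p - 99. Equilibrium: 2911 - 3p = 4p - 99, so 3010 = 7p and p* = 430, q* = 1621.
Because the ceiling (262) lies below the market-clearing price, it is binding.
At p = 262: qd = 2911 - 3·262 = 2125 and qs = 4·262 - 99 = 949.
Shortage = qd - qs = 2125 - 949 = 1176.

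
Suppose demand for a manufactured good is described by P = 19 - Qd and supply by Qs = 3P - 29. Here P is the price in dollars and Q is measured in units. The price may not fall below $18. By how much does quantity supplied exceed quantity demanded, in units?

24

Rearranging demand gives Qd = 19 - P. Without the control the market clears where 19 - P = 3P - 29, i.e. P* = 12 and Q* = 7.
Because the floor (18) lies above the market-clearing price, it is binding.
At P = 18: Qd = 19 - 18 = 1 and Qs = 3·18 - 29 = 25.
Surplus = Qs - Qd = 25 - 1 = 24.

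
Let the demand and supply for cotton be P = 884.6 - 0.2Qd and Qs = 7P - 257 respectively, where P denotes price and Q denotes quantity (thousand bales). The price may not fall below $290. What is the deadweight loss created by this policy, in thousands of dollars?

Rearranging demand gives Qd = 4423 - 5P. In a free market, 4423 - 5P = 7P - 257 gives the equilibrium P* = 390, Q* = 2473.
Since 290 is below P* = 390, the floor does not bind and the free-market outcome prevails.
Since the control does not bind, no trades are prevented and deadweight loss is zero.

0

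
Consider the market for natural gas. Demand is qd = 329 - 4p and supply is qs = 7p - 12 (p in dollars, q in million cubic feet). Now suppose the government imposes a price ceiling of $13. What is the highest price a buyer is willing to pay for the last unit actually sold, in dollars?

62.5

Equilibrium: 329 - 4p = 7p - 12, so 341 = 11p and p* = 31, q* = 205.
Because the ceiling (13) lies below the market-clearing price, it is binding.
At p = 13: qd = 329 - 4·13 = 277 and qs = 7·13 - 12 = 79.
Only 79 units reach the market. On the demand curve, the marginal buyer's willingness to pay at q = 79 is (329 - 79)/4 = 62.5.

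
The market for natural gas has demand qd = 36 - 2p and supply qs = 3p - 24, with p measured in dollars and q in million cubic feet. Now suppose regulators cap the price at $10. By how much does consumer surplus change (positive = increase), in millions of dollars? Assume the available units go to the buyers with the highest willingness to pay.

Setting quantity demanded equal to quantity supplied, 36 - 2p = 3p - 24, gives p* = 12 and q* = 12.
Since 10 < 12, the ceiling is binding.
At p = 10: qd = 36 - 2·10 = 16 and qs = 3·10 - 24 = 6.
Consumer surplus without the control is ½ · (18 - 12) · 12 = 36.
With the ceiling, 6 units are sold at 10 (assume they go to the highest-value buyers). The demand price at q = 6 is 15, so CS = ½ · [(18 - 10) + (15 - 10)] · 6 = 39.
Change in consumer surplus = 39 - 36 = 3.

3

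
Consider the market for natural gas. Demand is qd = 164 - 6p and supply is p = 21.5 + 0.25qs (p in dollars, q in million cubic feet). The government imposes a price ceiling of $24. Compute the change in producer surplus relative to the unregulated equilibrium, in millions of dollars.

-12

Rearranging supply gives qs = 4p - 86. Equilibrium: 164 - 6p = 4p - 86, so 250 = 10p and p* = 25, q* = 14.
Because the ceiling (24) lies below the market-clearing price, it is binding.
At p = 24: qd = 164 - 6·24 = 20 and qs = 4·24 - 86 = 10.
Producer surplus without the control is ½ · (25 - 21.5) · 14 = 24.5.
With the ceiling, producers sell 10 units at 24, so PS = ½ · (24 - 21.5) · 10 = 12.5.
Change in producer surplus = 12.5 - 24.5 = -12.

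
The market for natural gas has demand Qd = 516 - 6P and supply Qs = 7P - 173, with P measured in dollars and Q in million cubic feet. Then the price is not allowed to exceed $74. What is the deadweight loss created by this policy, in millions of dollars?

0

In a free market, 516 - 6P = 7P - 173 gives the equilibrium P* = 53, Q* = 198.
The ceiling of 74 is above the equilibrium price 53, so it is not binding; the market clears at P* = 53, Q* = 198.
Since the control does not bind, no trades are prevented and deadweight loss is zero.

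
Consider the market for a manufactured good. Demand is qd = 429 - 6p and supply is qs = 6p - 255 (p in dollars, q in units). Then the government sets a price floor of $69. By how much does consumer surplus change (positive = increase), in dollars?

Without the control the market clears where 429 - 6p = 6p - 255, i.e. p* = 57 and q* = 87.
Since 69 > 57, the floor is binding.
At p = 69: qd = 429 - 6·69 = 15 and qs = 6·69 - 255 = 159.
Consumer surplus without the control is ½ · (71.5 - 57) · 87 = 630.75.
With the floor, consumers buy 15 units at 69, so CS = ½ · (71.5 - 69) · 15 = 18.75.
Change in consumer surplus = 18.75 - 630.75 = -612.

-612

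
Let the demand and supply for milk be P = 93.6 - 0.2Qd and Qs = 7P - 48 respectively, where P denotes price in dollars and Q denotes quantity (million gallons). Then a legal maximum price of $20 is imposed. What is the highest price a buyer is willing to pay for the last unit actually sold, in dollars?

75.2

Rearranging demand gives Qd = 468 - 5P. In a free market, 468 - 5P = 7P - 48 gives the equilibrium P* = 43, Q* = 253.
Because the ceiling (20) lies below the market-clearing price, it is binding.
At P = 20: Qd = 468 - 5·20 = 368 and Qs = 7·20 - 48 = 92.
Only 92 units reach the market. On the demand curve, the marginal buyer's willingness to pay at Q = 92 is (468 - 92)/5 = 75.2.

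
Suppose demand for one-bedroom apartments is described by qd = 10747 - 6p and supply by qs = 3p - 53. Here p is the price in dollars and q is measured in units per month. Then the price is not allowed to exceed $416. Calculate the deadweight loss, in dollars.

Without the control the market clears where 10747 - 6p = 3p - 53, i.e. p* = 1200 and q* = 3547.
Because the ceiling (416) lies below the market-clearing price, it is binding.
At p = 416: qd = 10747 - 6·416 = 8251 and qs = 3·416 - 53 = 1195.
Quantity traded falls to 1195. At q = 1195 the demand price is (10747 - 1195)/6 = 1592 and the supply price is (53 + 1195)/3 = 416.
Deadweight loss = ½ · (1592 - 416) · (3547 - 1195) = ½ · 1176 · 2352 = 1382976.

1382976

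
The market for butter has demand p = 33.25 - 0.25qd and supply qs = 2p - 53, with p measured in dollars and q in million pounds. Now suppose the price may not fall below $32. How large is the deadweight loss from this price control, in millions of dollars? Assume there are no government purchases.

6

Rearranging demand gives qd = 133 - 4p. In a free market, 133 - 4p = 2p - 53 gives the equilibrium p* = 31, q* = 9.
Since 32 > 31, the floor is binding.
At p = 32: qd = 133 - 4·32 = 5 and qs = 2·32 - 53 = 11.
Quantity traded falls to 5. At q = 5 the demand price is (133 - 5)/4 = 32 and the supply price is (53 + 5)/2 = 29.
Deadweight loss = ½ · (32 - 29) · (9 - 5) = ½ · 3 · 4 = 6.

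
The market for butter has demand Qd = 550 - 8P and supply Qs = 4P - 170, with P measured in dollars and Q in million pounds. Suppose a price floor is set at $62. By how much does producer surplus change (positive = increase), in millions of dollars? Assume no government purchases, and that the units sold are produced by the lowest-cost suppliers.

Equilibrium: 550 - 8P = 4P - 170, so 720 = 12P and P* = 60, Q* = 70.
Since 62 > 60, the floor is binding.
At P = 62: Qd = 550 - 8·62 = 54 and Qs = 4·62 - 170 = 78.
Producer surplus without the control is ½ · (60 - 42.5) · 70 = 612.5.
With the floor, 54 units are sold at 62. The supply price at Q = 54 is 56, so PS = ½ · [(62 - 42.5) + (62 - 56)] · 54 = 688.5.
Change in producer surplus = 688.5 - 612.5 = 76.

76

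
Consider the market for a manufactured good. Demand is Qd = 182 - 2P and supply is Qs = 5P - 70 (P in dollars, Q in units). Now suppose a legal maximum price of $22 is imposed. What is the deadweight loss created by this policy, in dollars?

1715

Without the control the market clears where 182 - 2P = 5P - 70, i.e. P* = 36 and Q* = 110.
Because the ceiling (22) lies below the market-clearing price, it is binding.
At P = 22: Qd = 182 - 2·22 = 138 and Qs = 5·22 - 70 = 40.
Quantity traded falls to 40. At Q = 40 the demand price is (182 - 40)/2 = 71 and the supply price is (70 + 40)/5 = 22.
Deadweight loss = ½ · (71 - 22) · (110 - 40) = ½ · 49 · 70 = 1715.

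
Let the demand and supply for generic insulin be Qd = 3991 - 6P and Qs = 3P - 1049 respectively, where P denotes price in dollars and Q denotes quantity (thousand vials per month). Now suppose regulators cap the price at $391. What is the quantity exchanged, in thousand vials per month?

124

Without the control the market clears where 3991 - 6P = 3P - 1049, i.e. P* = 560 and Q* = 631.
Because the ceiling (391) lies below the market-clearing price, it is binding.
At P = 391: Qd = 3991 - 6·391 = 1645 and Qs = 3·391 - 1049 = 124.
The quantity actually transacted is the short side, supply: 124.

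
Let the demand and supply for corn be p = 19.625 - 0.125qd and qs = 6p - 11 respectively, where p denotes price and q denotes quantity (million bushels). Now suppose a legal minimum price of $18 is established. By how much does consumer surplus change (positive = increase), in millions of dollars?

Rearranging demand gives qd = 157 - 8p. In a free market, 157 - 8p = 6p - 11 gives the equilibrium p* = 12, q* = 61.
Since 18 > 12, the floor is binding.
At p = 18: qd = 157 - 8·18 = 13 and qs = 6·18 - 11 = 97.
Consumer surplus without the control is ½ · (19.625 - 12) · 61 = 232.5625.
With the floor, consumers buy 13 units at 18, so CS = ½ · (19.625 - 18) · 13 = 10.5625.
Change in consumer surplus = 10.5625 - 232.5625 = -222.

-222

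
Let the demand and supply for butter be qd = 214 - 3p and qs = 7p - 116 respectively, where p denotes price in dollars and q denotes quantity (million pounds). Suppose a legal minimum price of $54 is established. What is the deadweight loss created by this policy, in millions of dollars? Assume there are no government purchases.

945

In a free market, 214 - 3p = 7p - 116 gives the equilibrium p* = 33, q* = 115.
The floor of 54 is above the equilibrium price 33, so it binds.
At p = 54: qd = 214 - 3·54 = 52 and qs = 7·54 - 116 = 262.
Quantity traded falls to 52. At q = 52 the demand price is (214 - 52)/3 = 54 and the supply price is (116 + 52)/7 = 24.
Deadweight loss = ½ · (54 - 24) · (115 - 52) = ½ · 30 · 63 = 945.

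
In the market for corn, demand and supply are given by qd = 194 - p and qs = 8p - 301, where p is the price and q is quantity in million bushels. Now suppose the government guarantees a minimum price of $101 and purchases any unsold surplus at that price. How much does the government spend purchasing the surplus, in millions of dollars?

In a free market, 194 - p = 8p - 301 gives the equilibrium p* = 55, q* = 139.
The floor of 101 is above the equilibrium price 55, so it binds.
At p = 101: qd = 194 - 101 = 93 and qs = 8·101 - 301 = 507.
Surplus = qs - qd = 414.
Government expenditure = surplus × support price = 414 × 101 = 41814.

41814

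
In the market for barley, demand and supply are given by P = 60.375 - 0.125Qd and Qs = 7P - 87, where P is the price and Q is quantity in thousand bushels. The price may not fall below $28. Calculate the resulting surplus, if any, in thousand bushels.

Rearranging demand gives Qd = 483 - 8P. In a free market, 483 - 8P = 7P - 87 gives the equilibrium P* = 38, Q* = 179.
The floor of 28 is below the equilibrium price 38, so it is not binding; the market clears at P* = 38, Q* = 179.
Since the control does not bind, there is no surplus.

0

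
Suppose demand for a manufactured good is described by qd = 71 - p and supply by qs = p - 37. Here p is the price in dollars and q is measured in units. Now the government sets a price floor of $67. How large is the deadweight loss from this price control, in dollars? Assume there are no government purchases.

169

Without the control the market clears where 71 - p = p - 37, i.e. p* = 54 and q* = 17.
Because the floor (67) lies above the market-clearing price, it is binding.
At p = 67: qd = 71 - 67 = 4 and qs = 67 - 37 = 30.
Quantity traded falls to 4. At q = 4 the demand price is 71 - 4 = 67 and the supply price is 37 + 4 = 41.
Deadweight loss = ½ · (67 - 41) · (17 - 4) = ½ · 26 · 13 = 169.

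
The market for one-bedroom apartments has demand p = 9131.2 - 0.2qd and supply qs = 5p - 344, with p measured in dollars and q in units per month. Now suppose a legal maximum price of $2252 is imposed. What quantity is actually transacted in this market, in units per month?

Rearranging demand gives qd = 45656 - 5p. Without the control the market clears where 45656 - 5p = 5p - 344, i.e. p* = 4600 and q* = 22656.
Because the ceiling (2252) lies below the market-clearing price, it is binding.
At p = 2252: qd = 45656 - 5·2252 = 34396 and qs = 5·2252 - 344 = 10916.
The quantity actually transacted is the short side, supply: 10916.

10916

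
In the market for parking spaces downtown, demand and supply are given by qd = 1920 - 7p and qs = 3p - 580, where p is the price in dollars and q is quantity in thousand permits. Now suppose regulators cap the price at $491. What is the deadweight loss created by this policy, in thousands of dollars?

0

Setting quantity demanded equal to quantity supplied, 1920 - 7p = 3p - 580, gives p* = 250 and q* = 170.
Since 491 is above p* = 250, the ceiling does not bind and the free-market outcome prevails.
Since the control does not bind, no trades are prevented and deadweight loss is zero.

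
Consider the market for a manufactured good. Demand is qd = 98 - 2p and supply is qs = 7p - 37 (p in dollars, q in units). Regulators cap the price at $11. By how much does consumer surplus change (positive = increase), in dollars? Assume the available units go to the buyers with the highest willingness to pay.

-36

Without the control the market clears where 98 - 2p = 7p - 37, i.e. p* = 15 and q* = 68.
The ceiling of 11 is below the equilibrium price 15, so it binds.
At p = 11: qd = 98 - 2·11 = 76 and qs = 7·11 - 37 = 40.
Consumer surplus without the control is ½ · (49 - 15) · 68 = 1156.
With the ceiling, 40 units are sold at 11 (assume they go to the highest-value buyers). The demand price at q = 40 is 29, so CS = ½ · [(49 - 11) + (29 - 11)] · 40 = 1120.
Change in consumer surplus = 1120 - 1156 = -36.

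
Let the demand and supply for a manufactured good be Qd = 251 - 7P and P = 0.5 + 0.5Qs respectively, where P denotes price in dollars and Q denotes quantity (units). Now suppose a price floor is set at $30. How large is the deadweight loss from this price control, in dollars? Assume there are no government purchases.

Rearranging supply gives Qs = 2P - 1. Setting quantity demanded equal to quantity supplied, 251 - 7P = 2P - 1, gives P* = 28 and Q* = 55.
Since 30 > 28, the floor is binding.
At P = 30: Qd = 251 - 7·30 = 41 and Qs = 2·30 - 1 = 59.
Quantity traded falls to 41. At Q = 41 the demand price is (251 - 41)/7 = 30 and the supply price is (1 + 41)/2 = 21.
Deadweight loss = ½ · (30 - 21) · (55 - 41) = ½ · 9 · 14 = 63.

63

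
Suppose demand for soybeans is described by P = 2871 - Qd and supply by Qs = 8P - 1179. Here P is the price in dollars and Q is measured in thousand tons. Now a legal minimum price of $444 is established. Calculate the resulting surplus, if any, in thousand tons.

0

Rearranging demand gives Qd = 2871 - P. In a free market, 2871 - P = 8P - 1179 gives the equilibrium P* = 450, Q* = 2421.
The floor of 444 is below the equilibrium price 450, so it is not binding; the market clears at P* = 450, Q* = 2421.
Since the control does not bind, there is no surplus.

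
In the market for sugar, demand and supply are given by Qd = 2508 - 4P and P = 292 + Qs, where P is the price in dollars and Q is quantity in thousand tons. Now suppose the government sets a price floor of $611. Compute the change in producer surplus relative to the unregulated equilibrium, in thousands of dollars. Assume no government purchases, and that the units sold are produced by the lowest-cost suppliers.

-17544

Rearranging supply gives Qs = P - 292. Equilibrium: 2508 - 4P = P - 292, so 2800 = 5P and P* = 560, Q* = 268.
Because the floor (611) lies above the market-clearing price, it is binding.
At P = 611: Qd = 2508 - 4·611 = 64 and Qs = 611 - 292 = 319.
Producer surplus without the control is ½ · (560 - 292) · 268 = 35912.
With the floor, 64 units are sold at 611. The supply price at Q = 64 is 356, so PS = ½ · [(611 - 292) + (611 - 356)] · 64 = 18368.
Change in producer surplus = 18368 - 35912 = -17544.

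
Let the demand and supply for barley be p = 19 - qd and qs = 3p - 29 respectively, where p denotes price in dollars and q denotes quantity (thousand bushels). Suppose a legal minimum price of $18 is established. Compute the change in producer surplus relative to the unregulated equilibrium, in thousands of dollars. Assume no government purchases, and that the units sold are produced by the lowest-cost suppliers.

0

Rearranging demand gives qd = 19 - p. In a free market, 19 - p = 3p - 29 gives the equilibrium p* = 12, q* = 7.
Because the floor (18) lies above the market-clearing price, it is binding.
At p = 18: qd = 19 - 18 = 1 and qs = 3·18 - 29 = 25.
Producer surplus without the control is ½ · (12 - 29/3) · 7 = 49/6.
With the floor, 1 units are sold at 18. The supply price at q = 1 is 10, so PS = ½ · [(18 - 29/3) + (18 - 10)] · 1 = 49/6.
Change in producer surplus = 49/6 - 49/6 = 0.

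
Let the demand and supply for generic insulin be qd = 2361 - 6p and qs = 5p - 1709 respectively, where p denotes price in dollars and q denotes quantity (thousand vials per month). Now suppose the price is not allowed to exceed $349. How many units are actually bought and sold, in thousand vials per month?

Setting quantity demanded equal to quantity supplied, 2361 - 6p = 5p - 1709, gives p* = 370 and q* = 141.
Because the ceiling (349) lies below the market-clearing price, it is binding.
At p = 349: qd = 2361 - 6·349 = 267 and qs = 5·349 - 1709 = 36.
The quantity actually transacted is the short side, supply: 36.

36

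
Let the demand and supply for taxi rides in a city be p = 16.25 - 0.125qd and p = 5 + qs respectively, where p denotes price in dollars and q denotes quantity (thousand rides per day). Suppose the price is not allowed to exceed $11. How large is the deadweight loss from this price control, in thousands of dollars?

9

Rearranging demand gives qd = 130 - 8p; rearranging supply gives qs = p - 5. Without the control the market clears where 130 - 8p = p - 5, i.e. p* = 15 and q* = 10.
Since 11 < 15, the ceiling is binding.
At p = 11: qd = 130 - 8·11 = 42 and qs = 11 - 5 = 6.
Quantity traded falls to 6. At q = 6 the demand price is (130 - 6)/8 = 15.5 and the supply price is 5 + 6 = 11.
Deadweight loss = ½ · (15.5 - 11) · (10 - 6) = ½ · 4.5 · 4 = 9.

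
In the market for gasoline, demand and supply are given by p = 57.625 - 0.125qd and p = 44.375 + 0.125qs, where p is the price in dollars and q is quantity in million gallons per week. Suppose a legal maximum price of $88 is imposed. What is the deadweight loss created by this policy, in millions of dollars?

0

Rearranging demand gives qd = 461 - 8p; rearranging supply gives qs = 8p - 355. Setting quantity demanded equal to quantity supplied, 461 - 8p = 8p - 355, gives p* = 51 and q* = 53.
Since 88 is above p* = 51, the ceiling does not bind and the free-market outcome prevails.
Since the control does not bind, no trades are prevented and deadweight loss is zero.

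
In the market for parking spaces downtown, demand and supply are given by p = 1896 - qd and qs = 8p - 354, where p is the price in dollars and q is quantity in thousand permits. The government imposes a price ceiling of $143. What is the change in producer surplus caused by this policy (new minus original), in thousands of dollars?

-130326

Rearranging demand gives qd = 1896 - p. In a free market, 1896 - p = 8p - 354 gives the equilibrium p* = 250, q* = 1646.
Since 143 < 250, the ceiling is binding.
At p = 143: qd = 1896 - 143 = 1753 and qs = 8·143 - 354 = 790.
Producer surplus without the control is ½ · (250 - 44.25) · 1646 = 169332.25.
With the ceiling, producers sell 790 units at 143, so PS = ½ · (143 - 44.25) · 790 = 39006.25.
Change in producer surplus = 39006.25 - 169332.25 = -130326.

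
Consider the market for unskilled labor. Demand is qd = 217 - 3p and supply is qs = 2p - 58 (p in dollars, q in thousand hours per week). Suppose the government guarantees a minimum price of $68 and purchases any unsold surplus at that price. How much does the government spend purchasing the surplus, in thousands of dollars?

4420

Without the control the market clears where 217 - 3p = 2p - 58, i.e. p* = 55 and q* = 52.
The floor of 68 is above the equilibrium price 55, so it binds.
At p = 68: qd = 217 - 3·68 = 13 and qs = 2·68 - 58 = 78.
Surplus = qs - qd = 65.
Government expenditure = surplus × support price = 65 × 68 = 4420.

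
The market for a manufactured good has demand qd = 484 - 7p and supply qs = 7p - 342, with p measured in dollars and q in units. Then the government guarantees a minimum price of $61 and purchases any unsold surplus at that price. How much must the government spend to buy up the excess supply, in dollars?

1708

Equilibrium: 484 - 7p = 7p - 342, so 826 = 14p and p* = 59, q* = 71.
Because the floor (61) lies above the market-clearing price, it is binding.
At p = 61: qd = 484 - 7·61 = 57 and qs = 7·61 - 342 = 85.
Surplus = qs - qd = 28.
Government expenditure = surplus × support price = 28 × 61 = 1708.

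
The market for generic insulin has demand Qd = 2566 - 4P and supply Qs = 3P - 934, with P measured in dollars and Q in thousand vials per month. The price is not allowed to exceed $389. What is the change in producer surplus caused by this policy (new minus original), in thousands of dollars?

In a free market, 2566 - 4P = 3P - 934 gives the equilibrium P* = 500, Q* = 566.
The ceiling of 389 is below the equilibrium price 500, so it binds.
At P = 389: Qd = 2566 - 4·389 = 1010 and Qs = 3·389 - 934 = 233.
Producer surplus without the control is ½ · (500 - 934/3) · 566 = 160178/3.
With the ceiling, producers sell 233 units at 389, so PS = ½ · (389 - 934/3) · 233 = 54289/6.
Change in producer surplus = 54289/6 - 160178/3 = -44344.5.

-44344.5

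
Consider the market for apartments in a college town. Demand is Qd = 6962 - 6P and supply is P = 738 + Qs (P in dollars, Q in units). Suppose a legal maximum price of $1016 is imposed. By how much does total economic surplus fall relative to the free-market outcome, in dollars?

Rearranging supply gives Qs = P - 738. Equilibrium: 6962 - 6P = P - 738, so 7700 = 7P and P* = 1100, Q* = 362.
Because the ceiling (1016) lies below the market-clearing price, it is binding.
At P = 1016: Qd = 6962 - 6·1016 = 866 and Qs = 1016 - 738 = 278.
Quantity traded falls to 278. At Q = 278 the demand price is (6962 - 278)/6 = 1114 and the supply price is 738 + 278 = 1016.
Deadweight loss = ½ · (1114 - 1016) · (362 - 278) = ½ · 98 · 84 = 4116.

4116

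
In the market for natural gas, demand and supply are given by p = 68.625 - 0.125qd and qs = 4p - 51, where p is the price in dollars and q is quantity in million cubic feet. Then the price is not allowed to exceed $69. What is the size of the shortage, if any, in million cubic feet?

Rearranging demand gives qd = 549 - 8p. Without the control the market clears where 549 - 8p = 4p - 51, i.e. p* = 50 and q* = 149.
The ceiling of 69 is above the equilibrium price 50, so it is not binding; the market clears at p* = 50, q* = 149.
Since the control does not bind, there is no shortage.

0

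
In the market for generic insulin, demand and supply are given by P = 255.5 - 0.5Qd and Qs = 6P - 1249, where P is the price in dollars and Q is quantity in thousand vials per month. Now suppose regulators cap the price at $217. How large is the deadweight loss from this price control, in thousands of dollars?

108

Rearranging demand gives Qd = 511 - 2P. In a free market, 511 - 2P = 6P - 1249 gives the equilibrium P* = 220, Q* = 71.
The ceiling of 217 is below the equilibrium price 220, so it binds.
At P = 217: Qd = 511 - 2·217 = 77 and Qs = 6·217 - 1249 = 53.
Quantity traded falls to 53. At Q = 53 the demand price is (511 - 53)/2 = 229 and the supply price is (1249 + 53)/6 = 217.
Deadweight loss = ½ · (229 - 217) · (71 - 53) = ½ · 12 · 18 = 108.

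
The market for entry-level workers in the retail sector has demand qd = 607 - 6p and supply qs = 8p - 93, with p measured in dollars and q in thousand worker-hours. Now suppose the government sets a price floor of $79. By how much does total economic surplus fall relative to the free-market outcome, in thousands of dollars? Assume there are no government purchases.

4415.25

Without the control the market clears where 607 - 6p = 8p - 93, i.e. p* = 50 and q* = 307.
The floor of 79 is above the equilibrium price 50, so it binds.
At p = 79: qd = 607 - 6·79 = 133 and qs = 8·79 - 93 = 539.
Quantity traded falls to 133. At q = 133 the demand price is (607 - 133)/6 = 79 and the supply price is (93 + 133)/8 = 28.25.
Deadweight loss = ½ · (79 - 28.25) · (307 - 133) = ½ · 50.75 · 174 = 4415.25.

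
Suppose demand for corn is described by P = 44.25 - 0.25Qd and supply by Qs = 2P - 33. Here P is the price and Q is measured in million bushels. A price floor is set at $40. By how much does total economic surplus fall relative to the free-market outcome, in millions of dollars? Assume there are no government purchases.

Rearranging demand gives Qd = 177 - 4P. Equilibrium: 177 - 4P = 2P - 33, so 210 = 6P and P* = 35, Q* = 37.
Because the floor (40) lies above the market-clearing price, it is binding.
At P = 40: Qd = 177 - 4·40 = 17 and Qs = 2·40 - 33 = 47.
Quantity traded falls to 17. At Q = 17 the demand price is (177 - 17)/4 = 40 and the supply price is (33 + 17)/2 = 25.
Deadweight loss = ½ · (40 - 25) · (37 - 17) = ½ · 15 · 20 = 150.

150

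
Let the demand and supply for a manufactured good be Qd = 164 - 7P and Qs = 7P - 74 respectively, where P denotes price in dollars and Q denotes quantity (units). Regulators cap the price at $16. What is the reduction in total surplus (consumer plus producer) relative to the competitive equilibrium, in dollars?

Equilibrium: 164 - 7P = 7P - 74, so 238 = 14P and P* = 17, Q* = 45.
Because the ceiling (16) lies below the market-clearing price, it is binding.
At P = 16: Qd = 164 - 7·16 = 52 and Qs = 7·16 - 74 = 38.
Quantity traded falls to 38. At Q = 38 the demand price is (164 - 38)/7 = 18 and the supply price is (74 + 38)/7 = 16.
Deadweight loss = ½ · (18 - 16) · (45 - 38) = ½ · 2 · 7 = 7.

7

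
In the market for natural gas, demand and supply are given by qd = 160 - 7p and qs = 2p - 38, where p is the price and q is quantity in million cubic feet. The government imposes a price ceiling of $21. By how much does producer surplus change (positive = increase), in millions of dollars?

-5

Equilibrium: 160 - 7p = 2p - 38, so 198 = 9p and p* = 22, q* = 6.
The ceiling of 21 is below the equilibrium price 22, so it binds.
At p = 21: qd = 160 - 7·21 = 13 and qs = 2·21 - 38 = 4.
Producer surplus without the control is ½ · (22 - 19) · 6 = 9.
With the ceiling, producers sell 4 units at 21, so PS = ½ · (21 - 19) · 4 = 4.
Change in producer surplus = 4 - 9 = -5.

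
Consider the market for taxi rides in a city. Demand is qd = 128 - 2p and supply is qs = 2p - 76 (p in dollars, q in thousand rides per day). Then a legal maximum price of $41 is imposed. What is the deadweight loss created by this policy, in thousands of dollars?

200

In a free market, 128 - 2p = 2p - 76 gives the equilibrium p* = 51, q* = 26.
Since 41 < 51, the ceiling is binding.
At p = 41: qd = 128 - 2·41 = 46 and qs = 2·41 - 76 = 6.
Quantity traded falls to 6. At q = 6 the demand price is (128 - 6)/2 = 61 and the supply price is (76 + 6)/2 = 41.
Deadweight loss = ½ · (61 - 41) · (26 - 6) = ½ · 20 · 20 = 200.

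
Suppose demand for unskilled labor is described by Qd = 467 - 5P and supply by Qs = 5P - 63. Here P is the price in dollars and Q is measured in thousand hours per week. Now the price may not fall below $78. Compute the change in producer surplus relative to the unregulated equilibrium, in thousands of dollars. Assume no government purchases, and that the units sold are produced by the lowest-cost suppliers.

362.5

Equilibrium: 467 - 5P = 5P - 63, so 530 = 10P and P* = 53, Q* = 202.
The floor of 78 is above the equilibrium price 53, so it binds.
At P = 78: Qd = 467 - 5·78 = 77 and Qs = 5·78 - 63 = 327.
Producer surplus without the control is ½ · (53 - 12.6) · 202 = 4080.4.
With the floor, 77 units are sold at 78. The supply price at Q = 77 is 28, so PS = ½ · [(78 - 12.6) + (78 - 28)] · 77 = 4442.9.
Change in producer surplus = 4442.9 - 4080.4 = 362.5.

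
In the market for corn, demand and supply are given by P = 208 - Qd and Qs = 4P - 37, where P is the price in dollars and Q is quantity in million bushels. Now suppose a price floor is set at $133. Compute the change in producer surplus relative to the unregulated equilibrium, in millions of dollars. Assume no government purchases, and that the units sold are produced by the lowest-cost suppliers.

Rearranging demand gives Qd = 208 - P. In a free market, 208 - P = 4P - 37 gives the equilibrium P* = 49, Q* = 159.
Since 133 > 49, the floor is binding.
At P = 133: Qd = 208 - 133 = 75 and Qs = 4·133 - 37 = 495.
Producer surplus without the control is ½ · (49 - 9.25) · 159 = 3160.125.
With the floor, 75 units are sold at 133. The supply price at Q = 75 is 28, so PS = ½ · [(133 - 9.25) + (133 - 28)] · 75 = 8578.125.
Change in producer surplus = 8578.125 - 3160.125 = 5418.

5418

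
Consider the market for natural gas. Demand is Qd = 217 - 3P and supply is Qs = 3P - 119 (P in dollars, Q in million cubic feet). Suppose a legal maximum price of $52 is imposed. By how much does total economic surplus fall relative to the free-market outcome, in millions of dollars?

48

In a free market, 217 - 3P = 3P - 119 gives the equilibrium P* = 56, Q* = 49.
Since 52 < 56, the ceiling is binding.
At P = 52: Qd = 217 - 3·52 = 61 and Qs = 3·52 - 119 = 37.
Quantity traded falls to 37. At Q = 37 the demand price is (217 - 37)/3 = 60 and the supply price is (119 + 37)/3 = 52.
Deadweight loss = ½ · (60 - 52) · (49 - 37) = ½ · 8 · 12 = 48.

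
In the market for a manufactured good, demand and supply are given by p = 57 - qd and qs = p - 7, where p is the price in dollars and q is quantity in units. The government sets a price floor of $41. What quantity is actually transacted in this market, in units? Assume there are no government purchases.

16

Rearranging demand gives qd = 57 - p. In a free market, 57 - p = p - 7 gives the equilibrium p* = 32, q* = 25.
Since 41 > 32, the floor is binding.
At p = 41: qd = 57 - 41 = 16 and qs = 41 - 7 = 34.
The quantity actually transacted is the short side, demand: 16.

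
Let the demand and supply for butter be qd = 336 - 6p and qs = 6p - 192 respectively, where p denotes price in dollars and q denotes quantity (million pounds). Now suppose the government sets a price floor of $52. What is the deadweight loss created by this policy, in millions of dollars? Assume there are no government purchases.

In a free market, 336 - 6p = 6p - 192 gives the equilibrium p* = 44, q* = 72.
Because the floor (52) lies above the market-clearing price, it is binding.
At p = 52: qd = 336 - 6·52 = 24 and qs = 6·52 - 192 = 120.
Quantity traded falls to 24. At q = 24 the demand price is (336 - 24)/6 = 52 and the supply price is (192 + 24)/6 = 36.
Deadweight loss = ½ · (52 - 36) · (72 - 24) = ½ · 16 · 48 = 384.

384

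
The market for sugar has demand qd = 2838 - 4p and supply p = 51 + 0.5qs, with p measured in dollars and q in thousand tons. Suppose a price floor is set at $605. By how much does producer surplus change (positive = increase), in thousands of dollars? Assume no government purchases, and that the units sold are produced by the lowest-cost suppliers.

Rearranging supply gives qs = 2p - 102. Setting quantity demanded equal to quantity supplied, 2838 - 4p = 2p - 102, gives p* = 490 and q* = 878.
Since 605 > 490, the floor is binding.
At p = 605: qd = 2838 - 4·605 = 418 and qs = 2·605 - 102 = 1108.
Producer surplus without the control is ½ · (490 - 51) · 878 = 192721.
With the floor, 418 units are sold at 605. The supply price at q = 418 is 260, so PS = ½ · [(605 - 51) + (605 - 260)] · 418 = 187891.
Change in producer surplus = 187891 - 192721 = -4830.

-4830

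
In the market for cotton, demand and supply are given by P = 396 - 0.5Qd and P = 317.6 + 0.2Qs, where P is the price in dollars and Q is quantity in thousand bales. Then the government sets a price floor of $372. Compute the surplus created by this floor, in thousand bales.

224

Rearranging demand gives Qd = 792 - 2P; rearranging supply gives Qs = 5P - 1588. In a free market, 792 - 2P = 5P - 1588 gives the equilibrium P* = 340, Q* = 112.
The floor of 372 is above the equilibrium price 340, so it binds.
At P = 372: Qd = 792 - 2·372 = 48 and Qs = 5·372 - 1588 = 272.
Surplus = Qs - Qd = 272 - 48 = 224.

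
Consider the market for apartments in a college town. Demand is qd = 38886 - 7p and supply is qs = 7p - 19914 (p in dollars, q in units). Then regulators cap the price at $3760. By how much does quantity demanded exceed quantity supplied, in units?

Equilibrium: 38886 - 7p = 7p - 19914, so 58800 = 14p and p* = 4200, q* = 9486.
The ceiling of 3760 is below the equilibrium price 4200, so it binds.
At p = 3760: qd = 38886 - 7·3760 = 12566 and qs = 7·3760 - 19914 = 6406.
Shortage = qd - qs = 12566 - 6406 = 6160.

6160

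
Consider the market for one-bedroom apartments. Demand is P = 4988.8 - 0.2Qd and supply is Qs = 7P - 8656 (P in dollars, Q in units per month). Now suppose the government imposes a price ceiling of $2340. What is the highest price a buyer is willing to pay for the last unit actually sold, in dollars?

Rearranging demand gives Qd = 24944 - 5P. Equilibrium: 24944 - 5P = 7P - 8656, so 33600 = 12P and P* = 2800, Q* = 10944.
The ceiling of 2340 is below the equilibrium price 2800, so it binds.
At P = 2340: Qd = 24944 - 5·2340 = 13244 and Qs = 7·2340 - 8656 = 7724.
Only 7724 units reach the market. On the demand curve, the marginal buyer's willingness to pay at Q = 7724 is (24944 - 7724)/5 = 3444.

3444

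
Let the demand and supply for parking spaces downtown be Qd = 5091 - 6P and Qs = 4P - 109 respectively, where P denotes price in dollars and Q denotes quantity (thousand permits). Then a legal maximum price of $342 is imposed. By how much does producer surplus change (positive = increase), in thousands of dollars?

-287470

In a free market, 5091 - 6P = 4P - 109 gives the equilibrium P* = 520, Q* = 1971.
Because the ceiling (342) lies below the market-clearing price, it is binding.
At P = 342: Qd = 5091 - 6·342 = 3039 and Qs = 4·342 - 109 = 1259.
Producer surplus without the control is ½ · (520 - 27.25) · 1971 = 485605.125.
With the ceiling, producers sell 1259 units at 342, so PS = ½ · (342 - 27.25) · 1259 = 198135.125.
Change in producer surplus = 198135.125 - 485605.125 = -287470.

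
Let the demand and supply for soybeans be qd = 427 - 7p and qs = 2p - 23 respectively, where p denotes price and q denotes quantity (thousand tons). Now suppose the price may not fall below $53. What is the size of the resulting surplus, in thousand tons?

Setting quantity demanded equal to quantity supplied, 427 - 7p = 2p - 23, gives p* = 50 and q* = 77.
The floor of 53 is above the equilibrium price 50, so it binds.
At p = 53: qd = 427 - 7·53 = 56 and qs = 2·53 - 23 = 83.
Surplus = qs - qd = 83 - 56 = 27.

27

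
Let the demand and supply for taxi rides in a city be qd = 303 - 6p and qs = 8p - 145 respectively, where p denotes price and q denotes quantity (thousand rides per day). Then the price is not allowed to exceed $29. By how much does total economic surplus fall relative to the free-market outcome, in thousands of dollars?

84

Setting quantity demanded equal to quantity supplied, 303 - 6p = 8p - 145, gives p* = 32 and q* = 111.
Because the ceiling (29) lies below the market-clearing price, it is binding.
At p = 29: qd = 303 - 6·29 = 129 and qs = 8·29 - 145 = 87.
Quantity traded falls to 87. At q = 87 the demand price is (303 - 87)/6 = 36 and the supply price is (145 + 87)/8 = 29.
Deadweight loss = ½ · (36 - 29) · (111 - 87) = ½ · 7 · 24 = 84.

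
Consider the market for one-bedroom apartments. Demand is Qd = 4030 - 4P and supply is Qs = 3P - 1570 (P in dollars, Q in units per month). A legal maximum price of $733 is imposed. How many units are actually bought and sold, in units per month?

Equilibrium: 4030 - 4P = 3P - 1570, so 5600 = 7P and P* = 800, Q* = 830.
Since 733 < 800, the ceiling is binding.
At P = 733: Qd = 4030 - 4·733 = 1098 and Qs = 3·733 - 1570 = 629.
The quantity actually transacted is the short side, supply: 629.

629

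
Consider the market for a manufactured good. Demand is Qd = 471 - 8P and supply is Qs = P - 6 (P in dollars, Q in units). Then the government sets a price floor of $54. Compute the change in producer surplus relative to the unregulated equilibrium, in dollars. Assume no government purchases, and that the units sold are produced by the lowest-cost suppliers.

7

Equilibrium: 471 - 8P = P - 6, so 477 = 9P and P* = 53, Q* = 47.
Because the floor (54) lies above the market-clearing price, it is binding.
At P = 54: Qd = 471 - 8·54 = 39 and Qs = 54 - 6 = 48.
Producer surplus without the control is ½ · (53 - 6) · 47 = 1104.5.
With the floor, 39 units are sold at 54. The supply price at Q = 39 is 45, so PS = ½ · [(54 - 6) + (54 - 45)] · 39 = 1111.5.
Change in producer surplus = 1111.5 - 1104.5 = 7.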